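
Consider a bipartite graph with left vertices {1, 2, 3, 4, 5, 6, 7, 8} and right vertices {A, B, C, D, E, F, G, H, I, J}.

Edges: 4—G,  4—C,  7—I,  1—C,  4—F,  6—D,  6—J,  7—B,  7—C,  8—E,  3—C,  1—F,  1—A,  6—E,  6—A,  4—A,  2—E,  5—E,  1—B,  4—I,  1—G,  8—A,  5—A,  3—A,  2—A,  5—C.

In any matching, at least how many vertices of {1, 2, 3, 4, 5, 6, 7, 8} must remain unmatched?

For example, pair 1→G, 2→A, 3→C, 4→F, 5→E, 6→J, 7→B.
The set {2, 3, 5, 8} has only 3 neighbours ({A, C, E}), so by Hall's theorem at most 7 of the 8 left vertices can be matched.
That matches 7 of the 8, leaving 1 unmatched; no matching can do better.

1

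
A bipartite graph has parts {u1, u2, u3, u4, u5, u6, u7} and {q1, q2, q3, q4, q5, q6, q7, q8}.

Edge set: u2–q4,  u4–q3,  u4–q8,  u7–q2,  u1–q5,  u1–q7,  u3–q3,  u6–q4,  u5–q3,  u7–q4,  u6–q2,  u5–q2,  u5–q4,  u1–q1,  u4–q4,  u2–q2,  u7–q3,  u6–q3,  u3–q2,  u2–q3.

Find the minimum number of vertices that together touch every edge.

5

A maximum matching has 5 edges (e.g. u1–q7, u2–q4, u3–q3, u4–q8, u5–q2).
By König's theorem the minimum vertex cover has the same size. One such cover is {u1, u4, q2, q3, q4}.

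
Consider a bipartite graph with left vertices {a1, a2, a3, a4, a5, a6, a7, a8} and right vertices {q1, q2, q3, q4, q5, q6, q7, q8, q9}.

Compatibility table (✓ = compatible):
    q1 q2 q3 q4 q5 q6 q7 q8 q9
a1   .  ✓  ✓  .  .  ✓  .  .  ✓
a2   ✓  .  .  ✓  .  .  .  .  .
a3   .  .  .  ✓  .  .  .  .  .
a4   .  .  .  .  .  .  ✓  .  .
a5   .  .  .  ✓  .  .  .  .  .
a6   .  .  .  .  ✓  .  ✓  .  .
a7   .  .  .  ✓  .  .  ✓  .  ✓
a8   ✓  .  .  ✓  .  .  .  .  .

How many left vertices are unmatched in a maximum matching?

2

One maximum matching: a1-q6, a2-q1, a3-q4, a4-q7, a6-q5, a7-q9.
The set {a2, a3, a5, a8} has only 2 neighbours ({q1, q4}), so by Hall's theorem at most 6 of the 8 left vertices can be matched.
That matches 6 of the 8, leaving 2 unmatched; no matching can do better.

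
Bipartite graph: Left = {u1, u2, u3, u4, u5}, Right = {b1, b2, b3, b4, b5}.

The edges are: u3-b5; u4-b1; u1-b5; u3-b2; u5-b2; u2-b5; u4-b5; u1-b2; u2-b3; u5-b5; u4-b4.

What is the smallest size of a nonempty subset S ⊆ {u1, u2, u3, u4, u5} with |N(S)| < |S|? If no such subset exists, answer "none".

3

Take S = {u1, u3, u5}. Its neighbourhood is {b2, b5}, so |N(S)| = 2 < |S| = 3.
Every subset of size less than 3 has at least as many neighbours as members, so 3 is the minimum.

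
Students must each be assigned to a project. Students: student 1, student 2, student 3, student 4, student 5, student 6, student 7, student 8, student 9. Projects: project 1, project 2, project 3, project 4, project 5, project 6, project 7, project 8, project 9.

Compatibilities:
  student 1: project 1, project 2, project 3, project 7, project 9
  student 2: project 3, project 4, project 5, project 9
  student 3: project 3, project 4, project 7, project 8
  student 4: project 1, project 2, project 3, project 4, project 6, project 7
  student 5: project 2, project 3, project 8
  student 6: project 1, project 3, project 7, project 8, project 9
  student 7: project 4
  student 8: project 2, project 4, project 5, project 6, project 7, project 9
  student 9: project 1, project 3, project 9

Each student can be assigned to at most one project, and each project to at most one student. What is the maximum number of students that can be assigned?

For example, pair student 1-project 2, student 2-project 5, student 3-project 3, student 4-project 6, student 5-project 8, student 6-project 1, student 7-project 4, student 8-project 7, student 9-project 9.
All 9 students are matched, so no larger matching exists.

9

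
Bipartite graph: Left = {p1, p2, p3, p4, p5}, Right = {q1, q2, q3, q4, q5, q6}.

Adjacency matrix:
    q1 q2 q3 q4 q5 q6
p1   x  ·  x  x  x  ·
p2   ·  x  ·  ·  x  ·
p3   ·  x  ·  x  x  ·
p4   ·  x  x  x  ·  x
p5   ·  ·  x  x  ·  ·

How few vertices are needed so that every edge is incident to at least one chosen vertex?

5

The 5 edges p1–q3, p2–q5, p3–q2, p4–q6, p5–q4 form a matching, so any vertex cover needs at least 5 vertices (one per matched edge).
Conversely {p1, p2, p3, p4, p5} meets every edge and has exactly 5 vertices, so 5 is optimal.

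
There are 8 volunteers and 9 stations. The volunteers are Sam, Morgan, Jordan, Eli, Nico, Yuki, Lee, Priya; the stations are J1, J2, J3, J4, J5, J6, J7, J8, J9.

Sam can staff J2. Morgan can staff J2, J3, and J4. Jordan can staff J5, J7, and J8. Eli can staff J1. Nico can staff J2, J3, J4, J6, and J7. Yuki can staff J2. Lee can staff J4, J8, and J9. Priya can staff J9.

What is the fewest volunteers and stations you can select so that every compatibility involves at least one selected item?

7

A maximum matching has 7 edges (e.g. Sam–J2, Morgan–J3, Jordan–J7, Eli–J1, Nico–J6, Lee–J8, Priya–J9).
By König's theorem the minimum vertex cover has the same size. One such cover is {Morgan, Jordan, Eli, Nico, Lee, Priya, J2}.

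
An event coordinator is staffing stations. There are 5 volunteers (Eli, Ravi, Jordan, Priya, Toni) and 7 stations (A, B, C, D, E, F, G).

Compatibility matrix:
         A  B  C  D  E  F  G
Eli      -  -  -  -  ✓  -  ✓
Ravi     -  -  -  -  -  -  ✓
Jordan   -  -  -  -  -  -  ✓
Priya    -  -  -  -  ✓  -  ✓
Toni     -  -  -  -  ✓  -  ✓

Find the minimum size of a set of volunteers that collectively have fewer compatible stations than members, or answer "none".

2

Take S = {Ravi, Jordan}. Its neighbourhood is {G}, so |N(S)| = 1 < |S| = 2.
No single vertex violates Hall's condition since each has at least one neighbour, so 2 is the minimum.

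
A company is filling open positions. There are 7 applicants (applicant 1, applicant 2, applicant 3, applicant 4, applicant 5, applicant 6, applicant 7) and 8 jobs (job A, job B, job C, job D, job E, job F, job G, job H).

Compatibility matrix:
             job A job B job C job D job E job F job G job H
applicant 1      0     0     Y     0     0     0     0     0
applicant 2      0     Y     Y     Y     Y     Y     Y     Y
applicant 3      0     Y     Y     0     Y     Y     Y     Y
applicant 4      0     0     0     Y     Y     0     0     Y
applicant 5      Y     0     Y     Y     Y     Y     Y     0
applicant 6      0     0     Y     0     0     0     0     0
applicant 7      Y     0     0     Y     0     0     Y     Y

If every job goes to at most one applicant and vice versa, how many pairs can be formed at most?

A valid assignment of size 6: applicant 1→job C, applicant 2→job B, applicant 3→job H, applicant 4→job D, applicant 5→job F, applicant 7→job A.
The set {applicant 1, applicant 6} has only 1 neighbour ({job C}), so by Hall's theorem at most 6 of the 7 applicants can be matched.

6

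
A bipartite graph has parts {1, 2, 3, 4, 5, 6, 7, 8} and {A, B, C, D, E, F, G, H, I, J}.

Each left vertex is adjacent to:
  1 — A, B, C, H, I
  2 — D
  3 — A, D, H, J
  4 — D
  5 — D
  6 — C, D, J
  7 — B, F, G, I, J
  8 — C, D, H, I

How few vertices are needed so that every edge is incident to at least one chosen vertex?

6

A maximum matching has 6 edges (e.g. 1–A, 2–D, 3–H, 6–J, 7–G, 8–C).
By König's theorem the minimum vertex cover has the same size. One such cover is {1, 3, 6, 7, 8, D}.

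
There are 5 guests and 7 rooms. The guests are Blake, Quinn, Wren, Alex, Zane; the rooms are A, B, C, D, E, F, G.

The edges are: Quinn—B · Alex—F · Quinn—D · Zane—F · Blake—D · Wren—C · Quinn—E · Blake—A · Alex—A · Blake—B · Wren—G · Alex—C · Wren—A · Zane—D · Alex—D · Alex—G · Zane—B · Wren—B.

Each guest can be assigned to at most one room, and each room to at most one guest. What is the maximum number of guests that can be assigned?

5

A valid assignment of size 5: Blake→D, Quinn→E, Wren→C, Alex→G, Zane→B.
All 5 guests are matched, so no larger matching exists.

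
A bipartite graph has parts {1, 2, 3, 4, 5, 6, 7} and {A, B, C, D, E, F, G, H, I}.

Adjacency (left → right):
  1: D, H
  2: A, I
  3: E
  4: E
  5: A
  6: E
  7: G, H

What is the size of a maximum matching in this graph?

5

One maximum matching: 1–D, 2–I, 3–E, 5–A, 7–G.
The set {3, 4, 6} has only 1 neighbour ({E}), so by Hall's theorem at most 5 of the 7 left vertices can be matched.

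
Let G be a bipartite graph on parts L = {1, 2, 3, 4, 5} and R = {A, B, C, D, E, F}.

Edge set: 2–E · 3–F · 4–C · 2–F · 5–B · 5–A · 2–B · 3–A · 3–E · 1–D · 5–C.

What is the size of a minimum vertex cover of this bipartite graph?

5

A maximum matching has 5 edges (e.g. 1–D, 2–E, 3–F, 4–C, 5–B).
By König's theorem the minimum vertex cover has the same size. One such cover is {1, 2, 3, 4, 5}.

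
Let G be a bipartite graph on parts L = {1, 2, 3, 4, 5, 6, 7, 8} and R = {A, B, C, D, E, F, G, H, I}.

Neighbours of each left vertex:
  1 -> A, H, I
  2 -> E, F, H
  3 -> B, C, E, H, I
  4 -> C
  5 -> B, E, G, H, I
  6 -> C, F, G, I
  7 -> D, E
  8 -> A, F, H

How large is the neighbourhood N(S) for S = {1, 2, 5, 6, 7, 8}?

The union of neighbours of {1, 2, 5, 6, 7, 8} is {A, B, C, D, E, F, G, H, I}, which has 9 elements.
Since |N(S)| = 9 ≥ |S| = 6, Hall's condition holds for this subset.

9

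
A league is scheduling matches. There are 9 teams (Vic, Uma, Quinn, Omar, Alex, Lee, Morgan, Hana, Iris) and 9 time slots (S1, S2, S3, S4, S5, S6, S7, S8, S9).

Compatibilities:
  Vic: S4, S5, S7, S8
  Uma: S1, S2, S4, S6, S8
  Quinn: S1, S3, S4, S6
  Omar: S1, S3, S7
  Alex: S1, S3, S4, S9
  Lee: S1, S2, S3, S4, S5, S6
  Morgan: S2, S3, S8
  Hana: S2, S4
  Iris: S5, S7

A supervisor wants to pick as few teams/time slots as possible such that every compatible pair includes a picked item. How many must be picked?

9

The 9 edges Vic–S5, Uma–S1, Quinn–S6, Omar–S3, Alex–S9, Lee–S2, Morgan–S8, Hana–S4, Iris–S7 form a matching, so any vertex cover needs at least 9 vertices (one per matched edge).
Conversely {Vic, Uma, Quinn, Omar, Alex, Lee, Morgan, Hana, Iris} meets every edge and has exactly 9 vertices, so 9 is optimal.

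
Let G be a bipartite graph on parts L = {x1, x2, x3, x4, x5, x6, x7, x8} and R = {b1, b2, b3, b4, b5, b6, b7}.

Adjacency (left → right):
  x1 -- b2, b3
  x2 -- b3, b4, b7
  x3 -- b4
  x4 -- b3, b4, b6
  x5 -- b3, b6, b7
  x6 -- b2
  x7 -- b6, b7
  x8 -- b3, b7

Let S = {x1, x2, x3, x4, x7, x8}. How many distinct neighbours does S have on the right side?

5

The union of neighbours of {x1, x2, x3, x4, x7, x8} is {b2, b3, b4, b6, b7}, which has 5 elements.
Since |N(S)| = 5 < |S| = 6, Hall's condition fails for this subset.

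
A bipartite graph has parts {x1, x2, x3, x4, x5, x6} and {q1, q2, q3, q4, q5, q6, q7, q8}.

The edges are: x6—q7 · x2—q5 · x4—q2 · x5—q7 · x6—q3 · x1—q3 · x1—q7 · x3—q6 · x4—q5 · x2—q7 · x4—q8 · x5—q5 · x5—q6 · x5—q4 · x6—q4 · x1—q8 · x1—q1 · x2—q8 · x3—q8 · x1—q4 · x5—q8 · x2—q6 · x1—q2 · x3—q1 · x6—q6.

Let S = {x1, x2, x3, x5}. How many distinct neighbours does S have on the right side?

8

The union of neighbours of {x1, x2, x3, x5} is {q1, q2, q3, q4, q5, q6, q7, q8}, which has 8 elements.
Since |N(S)| = 8 ≥ |S| = 4, Hall's condition holds for this subset.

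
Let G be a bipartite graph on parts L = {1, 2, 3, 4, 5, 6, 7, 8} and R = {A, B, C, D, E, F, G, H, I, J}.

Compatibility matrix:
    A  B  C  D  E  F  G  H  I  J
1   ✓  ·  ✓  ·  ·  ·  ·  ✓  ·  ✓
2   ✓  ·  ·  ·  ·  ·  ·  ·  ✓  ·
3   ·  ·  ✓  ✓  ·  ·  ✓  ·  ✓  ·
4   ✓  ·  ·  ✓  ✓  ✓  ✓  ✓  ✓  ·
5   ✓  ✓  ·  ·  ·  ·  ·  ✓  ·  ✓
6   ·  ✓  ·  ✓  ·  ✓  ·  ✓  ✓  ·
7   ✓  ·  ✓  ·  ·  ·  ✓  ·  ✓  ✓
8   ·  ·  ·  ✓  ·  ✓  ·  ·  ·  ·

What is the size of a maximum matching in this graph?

8

A valid assignment of size 8: 1–C, 2–I, 3–G, 4–A, 5–B, 6–H, 7–J, 8–F.
All 8 left vertices are matched, so no larger matching exists.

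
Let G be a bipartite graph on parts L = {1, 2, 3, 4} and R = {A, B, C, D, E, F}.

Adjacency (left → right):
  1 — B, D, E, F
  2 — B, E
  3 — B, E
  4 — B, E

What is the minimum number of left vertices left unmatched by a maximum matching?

For example, pair 1–D, 2–E, 3–B.
The set {2, 3, 4} has only 2 neighbours ({B, E}), so by Hall's theorem at most 3 of the 4 left vertices can be matched.
That matches 3 of the 4, leaving 1 unmatched; no matching can do better.

1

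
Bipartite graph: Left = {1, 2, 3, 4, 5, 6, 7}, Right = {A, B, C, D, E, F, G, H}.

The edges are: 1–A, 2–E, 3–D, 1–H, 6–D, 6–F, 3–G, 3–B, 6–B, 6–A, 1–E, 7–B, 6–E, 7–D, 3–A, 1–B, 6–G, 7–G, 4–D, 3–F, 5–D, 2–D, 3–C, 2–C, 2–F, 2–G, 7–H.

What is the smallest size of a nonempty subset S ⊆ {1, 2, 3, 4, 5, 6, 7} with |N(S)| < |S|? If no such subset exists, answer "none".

2

Take S = {4, 5}. Its neighbourhood is {D}, so |N(S)| = 1 < |S| = 2.
No single vertex violates Hall's condition since each has at least one neighbour, so 2 is the minimum.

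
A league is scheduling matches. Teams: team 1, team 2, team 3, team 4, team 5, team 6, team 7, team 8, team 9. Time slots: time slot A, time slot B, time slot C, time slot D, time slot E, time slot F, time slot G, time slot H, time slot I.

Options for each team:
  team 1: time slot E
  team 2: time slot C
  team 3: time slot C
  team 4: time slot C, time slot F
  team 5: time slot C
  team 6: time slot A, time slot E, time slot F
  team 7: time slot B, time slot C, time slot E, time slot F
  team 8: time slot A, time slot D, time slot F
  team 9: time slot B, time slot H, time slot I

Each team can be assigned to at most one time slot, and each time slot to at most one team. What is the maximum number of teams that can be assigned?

7

One maximum matching: team 1–time slot E, team 2–time slot C, team 4–time slot F, team 6–time slot A, team 7–time slot B, team 8–time slot D, team 9–time slot I.
The set {team 2, team 3, team 5} has only 1 neighbour ({time slot C}), so by Hall's theorem at most 7 of the 9 teams can be matched.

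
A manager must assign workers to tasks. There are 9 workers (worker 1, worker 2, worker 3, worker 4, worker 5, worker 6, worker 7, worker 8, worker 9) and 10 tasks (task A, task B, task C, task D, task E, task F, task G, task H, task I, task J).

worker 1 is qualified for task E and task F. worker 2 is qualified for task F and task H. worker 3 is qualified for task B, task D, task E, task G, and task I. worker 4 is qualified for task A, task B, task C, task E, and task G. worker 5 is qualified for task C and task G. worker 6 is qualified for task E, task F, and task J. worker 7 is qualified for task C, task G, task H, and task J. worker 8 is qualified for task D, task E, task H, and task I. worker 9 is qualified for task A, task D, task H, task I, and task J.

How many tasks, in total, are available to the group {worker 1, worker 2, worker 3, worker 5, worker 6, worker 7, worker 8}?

9

The union of neighbours of {worker 1, worker 2, worker 3, worker 5, worker 6, worker 7, worker 8} is {task B, task C, task D, task E, task F, task G, task H, task I, task J}, which has 9 elements.
Since |N(S)| = 9 ≥ |S| = 7, Hall's condition holds for this subset.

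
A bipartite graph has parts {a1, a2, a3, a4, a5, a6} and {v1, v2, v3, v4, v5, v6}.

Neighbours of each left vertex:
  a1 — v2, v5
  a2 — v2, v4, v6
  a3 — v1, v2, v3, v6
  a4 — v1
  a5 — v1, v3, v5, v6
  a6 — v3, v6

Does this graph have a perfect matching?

Yes

One maximum matching: a1-v5, a2-v4, a3-v2, a4-v1, a5-v3, a6-v6.
Every left vertex is matched, so this is a perfect matching.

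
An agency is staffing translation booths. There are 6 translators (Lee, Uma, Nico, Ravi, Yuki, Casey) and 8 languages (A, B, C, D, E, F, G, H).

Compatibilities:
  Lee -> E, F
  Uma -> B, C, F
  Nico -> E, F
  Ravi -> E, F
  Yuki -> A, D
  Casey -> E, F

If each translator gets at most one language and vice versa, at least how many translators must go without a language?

A valid assignment of size 4: Lee→F, Uma→B, Nico→E, Yuki→D.
The set {Lee, Nico, Ravi, Casey} has only 2 neighbours ({E, F}), so by Hall's theorem at most 4 of the 6 translators can be matched.
That matches 4 of the 6, leaving 2 unmatched; no matching can do better.

2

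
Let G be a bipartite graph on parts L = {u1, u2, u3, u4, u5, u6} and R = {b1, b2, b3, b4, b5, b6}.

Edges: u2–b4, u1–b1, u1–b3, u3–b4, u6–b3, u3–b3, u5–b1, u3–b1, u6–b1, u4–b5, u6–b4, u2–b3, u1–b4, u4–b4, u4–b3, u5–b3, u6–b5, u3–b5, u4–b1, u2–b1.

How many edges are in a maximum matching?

4

One maximum matching: u1-b1, u2-b4, u3-b5, u4-b3.
The set {u1, u2, u3, u4, u5, u6} has only 4 neighbours ({b1, b3, b4, b5}), so by Hall's theorem at most 4 of the 6 left vertices can be matched.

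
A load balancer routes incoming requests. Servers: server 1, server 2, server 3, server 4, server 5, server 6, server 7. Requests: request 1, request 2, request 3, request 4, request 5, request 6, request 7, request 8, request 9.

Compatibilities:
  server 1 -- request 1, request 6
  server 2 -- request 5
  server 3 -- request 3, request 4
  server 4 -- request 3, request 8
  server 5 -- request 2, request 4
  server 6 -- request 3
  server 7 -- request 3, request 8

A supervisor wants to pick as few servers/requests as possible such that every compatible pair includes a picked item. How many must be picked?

The 6 edges server 1–request 6, server 2–request 5, server 3–request 4, server 4–request 8, server 5–request 2, server 6–request 3 form a matching, so any vertex cover needs at least 6 vertices (one per matched edge).
Conversely {server 1, server 2, server 3, server 5, request 3, request 8} meets every edge and has exactly 6 vertices, so 6 is optimal.

6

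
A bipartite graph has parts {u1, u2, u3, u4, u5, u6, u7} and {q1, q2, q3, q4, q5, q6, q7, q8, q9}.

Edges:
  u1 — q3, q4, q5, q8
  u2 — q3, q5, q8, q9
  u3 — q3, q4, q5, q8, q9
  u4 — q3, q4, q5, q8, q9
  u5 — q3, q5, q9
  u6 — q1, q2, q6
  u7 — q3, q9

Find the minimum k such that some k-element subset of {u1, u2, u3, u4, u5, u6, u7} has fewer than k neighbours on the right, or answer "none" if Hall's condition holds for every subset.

6

Take S = {u1, u2, u3, u4, u5, u7}. Its neighbourhood is {q3, q4, q5, q8, q9}, so |N(S)| = 5 < |S| = 6.
Every subset of size less than 6 has at least as many neighbours as members, so 6 is the minimum.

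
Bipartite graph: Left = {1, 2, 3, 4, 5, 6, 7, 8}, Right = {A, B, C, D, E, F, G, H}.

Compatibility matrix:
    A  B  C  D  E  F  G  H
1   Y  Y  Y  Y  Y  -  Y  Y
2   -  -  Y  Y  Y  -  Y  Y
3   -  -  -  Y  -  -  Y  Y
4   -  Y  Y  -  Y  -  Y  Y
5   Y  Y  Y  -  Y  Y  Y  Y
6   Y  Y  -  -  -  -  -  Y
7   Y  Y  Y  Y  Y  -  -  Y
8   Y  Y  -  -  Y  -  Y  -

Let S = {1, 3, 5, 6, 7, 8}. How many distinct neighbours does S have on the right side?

The union of neighbours of {1, 3, 5, 6, 7, 8} is {A, B, C, D, E, F, G, H}, which has 8 elements.
Since |N(S)| = 8 ≥ |S| = 6, Hall's condition holds for this subset.

8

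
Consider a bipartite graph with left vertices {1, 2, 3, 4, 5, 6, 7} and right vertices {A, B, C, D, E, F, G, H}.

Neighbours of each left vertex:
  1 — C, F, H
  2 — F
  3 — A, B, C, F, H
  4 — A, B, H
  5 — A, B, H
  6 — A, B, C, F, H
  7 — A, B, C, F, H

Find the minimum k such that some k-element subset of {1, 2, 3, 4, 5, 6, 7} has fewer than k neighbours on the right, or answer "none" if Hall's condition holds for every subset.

Take S = {1, 2, 3, 4, 5, 6}. Its neighbourhood is {A, B, C, F, H}, so |N(S)| = 5 < |S| = 6.
Every subset of size less than 6 has at least as many neighbours as members, so 6 is the minimum.

6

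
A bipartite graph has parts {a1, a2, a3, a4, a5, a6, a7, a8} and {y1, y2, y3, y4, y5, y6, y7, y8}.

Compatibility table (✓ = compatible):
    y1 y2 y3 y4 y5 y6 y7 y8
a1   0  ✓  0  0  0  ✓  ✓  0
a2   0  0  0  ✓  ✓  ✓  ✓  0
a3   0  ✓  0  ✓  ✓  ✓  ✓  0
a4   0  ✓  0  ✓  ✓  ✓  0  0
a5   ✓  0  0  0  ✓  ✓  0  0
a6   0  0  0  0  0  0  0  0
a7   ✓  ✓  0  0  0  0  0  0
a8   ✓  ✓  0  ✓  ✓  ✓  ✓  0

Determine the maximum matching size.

One maximum matching: a1-y7, a2-y5, a3-y4, a4-y2, a5-y6, a7-y1.
The set {a1, a2, a3, a4, a5, a6, a7, a8} has only 6 neighbours ({y1, y2, y4, y5, y6, y7}), so by Hall's theorem at most 6 of the 8 left vertices can be matched.

6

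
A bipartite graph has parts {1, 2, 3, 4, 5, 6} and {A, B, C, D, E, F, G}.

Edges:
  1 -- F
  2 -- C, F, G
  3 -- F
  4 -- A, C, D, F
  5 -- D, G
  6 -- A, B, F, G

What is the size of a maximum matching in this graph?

One maximum matching: 1–F, 2–C, 4–D, 5–G, 6–B.
The set {1, 3} has only 1 neighbour ({F}), so by Hall's theorem at most 5 of the 6 left vertices can be matched.

5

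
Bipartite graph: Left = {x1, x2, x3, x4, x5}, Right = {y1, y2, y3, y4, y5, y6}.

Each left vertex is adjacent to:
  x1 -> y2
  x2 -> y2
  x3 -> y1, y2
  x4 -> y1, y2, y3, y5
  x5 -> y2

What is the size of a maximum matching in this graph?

A valid assignment of size 3: x1→y2, x3→y1, x4→y3.
The set {x1, x2, x5} has only 1 neighbour ({y2}), so by Hall's theorem at most 3 of the 5 left vertices can be matched.

3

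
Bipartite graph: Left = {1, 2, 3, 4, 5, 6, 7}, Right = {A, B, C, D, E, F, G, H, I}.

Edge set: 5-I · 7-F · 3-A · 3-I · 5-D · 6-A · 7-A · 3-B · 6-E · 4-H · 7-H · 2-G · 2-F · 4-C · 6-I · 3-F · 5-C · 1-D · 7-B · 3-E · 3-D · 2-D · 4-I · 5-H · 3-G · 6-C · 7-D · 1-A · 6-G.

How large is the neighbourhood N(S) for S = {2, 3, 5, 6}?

The union of neighbours of {2, 3, 5, 6} is {A, B, C, D, E, F, G, H, I}, which has 9 elements.
Since |N(S)| = 9 ≥ |S| = 4, Hall's condition holds for this subset.

9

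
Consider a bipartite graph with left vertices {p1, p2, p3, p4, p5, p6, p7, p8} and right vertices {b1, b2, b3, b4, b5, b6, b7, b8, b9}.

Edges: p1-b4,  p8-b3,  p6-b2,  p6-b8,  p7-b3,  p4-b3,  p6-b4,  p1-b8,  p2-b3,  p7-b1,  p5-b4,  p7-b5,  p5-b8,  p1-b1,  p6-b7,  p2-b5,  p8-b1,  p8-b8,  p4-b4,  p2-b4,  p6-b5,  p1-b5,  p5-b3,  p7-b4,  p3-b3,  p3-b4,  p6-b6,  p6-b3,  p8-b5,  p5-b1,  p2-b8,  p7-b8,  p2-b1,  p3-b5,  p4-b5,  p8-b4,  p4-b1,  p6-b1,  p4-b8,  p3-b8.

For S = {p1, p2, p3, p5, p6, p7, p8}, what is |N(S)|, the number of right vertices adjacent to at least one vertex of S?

8

The union of neighbours of {p1, p2, p3, p5, p6, p7, p8} is {b1, b2, b3, b4, b5, b6, b7, b8}, which has 8 elements.
Since |N(S)| = 8 ≥ |S| = 7, Hall's condition holds for this subset.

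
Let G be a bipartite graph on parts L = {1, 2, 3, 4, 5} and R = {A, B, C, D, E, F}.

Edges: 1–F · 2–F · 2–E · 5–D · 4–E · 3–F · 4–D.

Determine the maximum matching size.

3

A valid assignment of size 3: 1-F, 2-E, 4-D.
The set {1, 2, 3, 4, 5} has only 3 neighbours ({D, E, F}), so by Hall's theorem at most 3 of the 5 left vertices can be matched.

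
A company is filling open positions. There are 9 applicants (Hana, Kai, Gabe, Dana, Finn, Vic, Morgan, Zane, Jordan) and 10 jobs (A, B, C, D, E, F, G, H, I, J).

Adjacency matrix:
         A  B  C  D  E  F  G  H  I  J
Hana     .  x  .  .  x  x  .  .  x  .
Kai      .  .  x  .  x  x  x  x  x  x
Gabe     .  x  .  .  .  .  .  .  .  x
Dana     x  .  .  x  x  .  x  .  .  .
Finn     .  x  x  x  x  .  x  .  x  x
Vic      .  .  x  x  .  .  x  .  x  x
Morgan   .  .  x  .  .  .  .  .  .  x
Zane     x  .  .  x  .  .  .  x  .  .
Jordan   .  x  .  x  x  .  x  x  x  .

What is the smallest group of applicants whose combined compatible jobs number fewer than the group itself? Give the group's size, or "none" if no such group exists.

A matching saturating every applicant exists, for instance Hana→I, Kai→F, Gabe→B, Dana→D, Finn→E, Vic→J, Morgan→C, Zane→H, Jordan→G.
By Hall's marriage theorem, this means |N(S)| ≥ |S| for every subset S, so no violating subset exists.

none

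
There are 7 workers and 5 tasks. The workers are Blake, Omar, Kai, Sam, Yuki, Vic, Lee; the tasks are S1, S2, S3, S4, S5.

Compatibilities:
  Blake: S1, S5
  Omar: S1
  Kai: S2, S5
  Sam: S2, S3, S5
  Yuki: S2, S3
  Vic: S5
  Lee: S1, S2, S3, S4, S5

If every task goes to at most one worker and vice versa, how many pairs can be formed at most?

5

One maximum matching: Blake–S5, Omar–S1, Kai–S2, Sam–S3, Lee–S4.
The set {Blake, Omar, Kai, Sam, Yuki, Vic} has only 4 neighbours ({S1, S2, S3, S5}), so by Hall's theorem at most 5 of the 7 workers can be matched.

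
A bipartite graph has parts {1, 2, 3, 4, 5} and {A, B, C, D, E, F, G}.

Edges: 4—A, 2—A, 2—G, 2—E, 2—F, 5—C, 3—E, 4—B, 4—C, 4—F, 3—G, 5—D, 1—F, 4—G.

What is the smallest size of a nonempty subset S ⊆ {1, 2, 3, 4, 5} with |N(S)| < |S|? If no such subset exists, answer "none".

A matching saturating every left vertex exists, for instance 1→F, 2→A, 3→E, 4→G, 5→C.
By Hall's marriage theorem, this means |N(S)| ≥ |S| for every subset S, so no violating subset exists.

none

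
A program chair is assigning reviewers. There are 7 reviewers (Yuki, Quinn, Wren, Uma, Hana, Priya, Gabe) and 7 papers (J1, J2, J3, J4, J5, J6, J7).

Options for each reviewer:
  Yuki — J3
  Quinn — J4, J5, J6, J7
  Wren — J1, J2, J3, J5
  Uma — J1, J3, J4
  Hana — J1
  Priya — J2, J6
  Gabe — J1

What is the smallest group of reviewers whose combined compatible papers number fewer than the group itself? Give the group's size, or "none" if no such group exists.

2

Take S = {Hana, Gabe}. Its neighbourhood is {J1}, so |N(S)| = 1 < |S| = 2.
No single vertex violates Hall's condition since each has at least one neighbour, so 2 is the minimum.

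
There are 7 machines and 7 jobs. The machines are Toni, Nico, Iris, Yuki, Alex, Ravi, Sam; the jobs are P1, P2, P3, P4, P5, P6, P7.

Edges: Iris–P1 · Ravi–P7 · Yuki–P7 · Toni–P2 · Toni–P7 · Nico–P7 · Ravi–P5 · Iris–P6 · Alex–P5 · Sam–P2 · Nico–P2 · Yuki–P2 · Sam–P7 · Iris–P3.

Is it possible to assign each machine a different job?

No

The set {Toni, Nico, Yuki, Alex, Ravi, Sam} has only 3 neighbours ({P2, P5, P7}), so by Hall's theorem at most 4 of the 7 machines can be matched.
Hence no matching covers every machine.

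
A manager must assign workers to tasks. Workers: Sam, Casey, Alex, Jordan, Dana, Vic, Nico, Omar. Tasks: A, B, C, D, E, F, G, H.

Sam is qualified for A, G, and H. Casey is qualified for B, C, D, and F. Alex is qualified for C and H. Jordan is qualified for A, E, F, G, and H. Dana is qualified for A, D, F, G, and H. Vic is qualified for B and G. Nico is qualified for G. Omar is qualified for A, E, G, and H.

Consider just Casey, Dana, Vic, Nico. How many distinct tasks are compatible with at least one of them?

The union of neighbours of {Casey, Dana, Vic, Nico} is {A, B, C, D, F, G, H}, which has 7 elements.
Since |N(S)| = 7 ≥ |S| = 4, Hall's condition holds for this subset.

7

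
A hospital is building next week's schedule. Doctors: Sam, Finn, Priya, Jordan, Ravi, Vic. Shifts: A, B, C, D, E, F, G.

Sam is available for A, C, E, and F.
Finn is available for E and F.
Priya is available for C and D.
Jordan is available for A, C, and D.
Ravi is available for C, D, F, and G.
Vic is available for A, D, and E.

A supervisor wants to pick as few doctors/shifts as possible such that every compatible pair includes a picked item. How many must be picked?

6

A maximum matching has 6 edges (e.g. Sam–C, Finn–F, Priya–D, Jordan–A, Ravi–G, Vic–E).
By König's theorem the minimum vertex cover has the same size. One such cover is {Sam, Finn, Priya, Jordan, Ravi, Vic}.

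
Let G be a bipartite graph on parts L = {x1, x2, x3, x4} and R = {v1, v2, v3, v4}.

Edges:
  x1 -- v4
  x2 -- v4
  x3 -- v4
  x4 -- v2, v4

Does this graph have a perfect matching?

The set {x1, x2, x3} has only 1 neighbour ({v4}), so by Hall's theorem at most 2 of the 4 left vertices can be matched.
Hence no matching covers every left vertex.

No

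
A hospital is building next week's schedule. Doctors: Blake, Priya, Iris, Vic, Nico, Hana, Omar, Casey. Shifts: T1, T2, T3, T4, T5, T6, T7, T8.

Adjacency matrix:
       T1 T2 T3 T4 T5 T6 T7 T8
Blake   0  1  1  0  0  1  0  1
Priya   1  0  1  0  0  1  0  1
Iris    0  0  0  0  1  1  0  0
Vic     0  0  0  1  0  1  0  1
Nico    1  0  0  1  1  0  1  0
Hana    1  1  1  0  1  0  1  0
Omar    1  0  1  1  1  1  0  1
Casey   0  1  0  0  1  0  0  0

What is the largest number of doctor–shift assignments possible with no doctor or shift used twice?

8

One maximum matching: Blake-T2, Priya-T1, Iris-T6, Vic-T8, Nico-T7, Hana-T3, Omar-T4, Casey-T5.
All 8 doctors are matched, so no larger matching exists.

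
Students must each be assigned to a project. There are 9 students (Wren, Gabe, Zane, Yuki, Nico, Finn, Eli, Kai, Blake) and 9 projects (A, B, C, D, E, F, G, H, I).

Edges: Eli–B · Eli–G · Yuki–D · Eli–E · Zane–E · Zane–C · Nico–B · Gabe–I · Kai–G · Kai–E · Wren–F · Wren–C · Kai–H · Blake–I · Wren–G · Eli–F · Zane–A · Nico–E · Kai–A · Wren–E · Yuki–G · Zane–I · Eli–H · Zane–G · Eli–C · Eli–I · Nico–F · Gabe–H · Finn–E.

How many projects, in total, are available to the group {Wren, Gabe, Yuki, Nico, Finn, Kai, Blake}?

The union of neighbours of {Wren, Gabe, Yuki, Nico, Finn, Kai, Blake} is {A, B, C, D, E, F, G, H, I}, which has 9 elements.
Since |N(S)| = 9 ≥ |S| = 7, Hall's condition holds for this subset.

9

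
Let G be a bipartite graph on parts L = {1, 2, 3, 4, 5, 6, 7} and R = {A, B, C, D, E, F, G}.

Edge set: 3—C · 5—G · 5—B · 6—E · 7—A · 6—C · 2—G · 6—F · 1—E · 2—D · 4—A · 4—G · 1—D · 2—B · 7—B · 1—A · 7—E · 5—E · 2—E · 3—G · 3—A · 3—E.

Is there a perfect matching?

A valid assignment of size 7: 1-D, 2-E, 3-C, 4-A, 5-G, 6-F, 7-B.
Every left vertex is matched, so this is a perfect matching.

Yes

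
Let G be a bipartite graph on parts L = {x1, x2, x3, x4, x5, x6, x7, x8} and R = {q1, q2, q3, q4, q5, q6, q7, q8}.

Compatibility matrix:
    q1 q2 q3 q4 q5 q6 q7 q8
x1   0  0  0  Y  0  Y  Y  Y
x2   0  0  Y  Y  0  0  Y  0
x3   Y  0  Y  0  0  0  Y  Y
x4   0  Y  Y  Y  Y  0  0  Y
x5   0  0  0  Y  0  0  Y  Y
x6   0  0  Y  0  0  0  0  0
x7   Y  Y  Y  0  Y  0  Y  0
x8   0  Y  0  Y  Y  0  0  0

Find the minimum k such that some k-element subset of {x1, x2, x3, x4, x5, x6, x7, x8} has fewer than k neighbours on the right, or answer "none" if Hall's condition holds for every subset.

A matching saturating every left vertex exists, for instance x1→q6, x2→q7, x3→q1, x4→q4, x5→q8, x6→q3, x7→q5, x8→q2.
By Hall's marriage theorem, this means |N(S)| ≥ |S| for every subset S, so no violating subset exists.

none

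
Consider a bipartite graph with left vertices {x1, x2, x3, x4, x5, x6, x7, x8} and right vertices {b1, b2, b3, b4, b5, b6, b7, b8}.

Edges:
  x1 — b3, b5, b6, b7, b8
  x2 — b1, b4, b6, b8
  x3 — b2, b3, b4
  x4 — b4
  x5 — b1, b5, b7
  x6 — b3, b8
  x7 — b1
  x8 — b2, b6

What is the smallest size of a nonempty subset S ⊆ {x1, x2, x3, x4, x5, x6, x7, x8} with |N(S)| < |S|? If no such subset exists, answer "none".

A matching saturating every left vertex exists, for instance x1→b7, x2→b8, x3→b2, x4→b4, x5→b5, x6→b3, x7→b1, x8→b6.
By Hall's marriage theorem, this means |N(S)| ≥ |S| for every subset S, so no violating subset exists.

none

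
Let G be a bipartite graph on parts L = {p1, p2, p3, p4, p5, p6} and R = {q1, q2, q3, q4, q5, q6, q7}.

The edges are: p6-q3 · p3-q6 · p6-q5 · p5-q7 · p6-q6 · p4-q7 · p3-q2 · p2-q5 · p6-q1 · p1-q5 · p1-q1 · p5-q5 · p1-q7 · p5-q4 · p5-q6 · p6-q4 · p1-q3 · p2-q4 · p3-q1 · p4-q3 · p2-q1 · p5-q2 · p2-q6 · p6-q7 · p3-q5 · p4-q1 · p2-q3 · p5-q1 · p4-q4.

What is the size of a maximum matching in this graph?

6

A valid assignment of size 6: p1-q5, p2-q1, p3-q2, p4-q7, p5-q4, p6-q6.
All 6 left vertices are matched, so no larger matching exists.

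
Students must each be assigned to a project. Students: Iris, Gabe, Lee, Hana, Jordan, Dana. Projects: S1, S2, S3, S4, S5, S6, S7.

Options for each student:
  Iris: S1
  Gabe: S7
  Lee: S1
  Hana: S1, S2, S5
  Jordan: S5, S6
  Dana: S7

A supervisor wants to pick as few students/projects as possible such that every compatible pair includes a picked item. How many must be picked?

A maximum matching has 4 edges (e.g. Iris–S1, Gabe–S7, Hana–S2, Jordan–S6).
By König's theorem the minimum vertex cover has the same size. One such cover is {Hana, Jordan, S1, S7}.

4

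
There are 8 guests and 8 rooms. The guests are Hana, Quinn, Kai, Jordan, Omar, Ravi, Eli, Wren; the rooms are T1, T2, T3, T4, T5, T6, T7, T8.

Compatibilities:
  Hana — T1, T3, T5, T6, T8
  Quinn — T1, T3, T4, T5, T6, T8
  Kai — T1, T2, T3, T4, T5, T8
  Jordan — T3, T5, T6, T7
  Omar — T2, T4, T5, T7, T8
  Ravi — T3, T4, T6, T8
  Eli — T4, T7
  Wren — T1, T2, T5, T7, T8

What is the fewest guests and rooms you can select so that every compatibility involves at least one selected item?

8

A maximum matching has 8 edges (e.g. Hana–T1, Quinn–T3, Kai–T2, Jordan–T6, Omar–T5, Ravi–T8, Eli–T4, Wren–T7).
By König's theorem the minimum vertex cover has the same size. One such cover is {Hana, Quinn, Kai, Jordan, Omar, Ravi, Eli, Wren}.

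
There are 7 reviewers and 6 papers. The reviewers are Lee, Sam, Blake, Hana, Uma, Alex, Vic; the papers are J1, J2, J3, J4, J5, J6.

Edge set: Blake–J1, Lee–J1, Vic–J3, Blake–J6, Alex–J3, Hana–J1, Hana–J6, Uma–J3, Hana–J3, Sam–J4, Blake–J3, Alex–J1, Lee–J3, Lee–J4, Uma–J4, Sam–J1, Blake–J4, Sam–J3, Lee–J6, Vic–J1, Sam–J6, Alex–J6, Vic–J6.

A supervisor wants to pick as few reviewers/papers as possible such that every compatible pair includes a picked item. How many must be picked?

The 4 edges Lee–J4, Sam–J1, Blake–J6, Hana–J3 form a matching, so any vertex cover needs at least 4 vertices (one per matched edge).
Conversely {J1, J3, J4, J6} meets every edge and has exactly 4 vertices, so 4 is optimal.

4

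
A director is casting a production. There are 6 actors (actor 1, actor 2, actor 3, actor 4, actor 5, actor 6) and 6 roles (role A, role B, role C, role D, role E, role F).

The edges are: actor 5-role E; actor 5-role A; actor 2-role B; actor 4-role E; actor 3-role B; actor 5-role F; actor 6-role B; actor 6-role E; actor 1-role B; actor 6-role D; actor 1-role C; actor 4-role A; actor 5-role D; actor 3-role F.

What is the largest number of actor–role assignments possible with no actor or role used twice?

For example, pair actor 1-role C, actor 2-role B, actor 3-role F, actor 4-role A, actor 5-role E, actor 6-role D.
This saturates every actor, so 6 is the maximum.

6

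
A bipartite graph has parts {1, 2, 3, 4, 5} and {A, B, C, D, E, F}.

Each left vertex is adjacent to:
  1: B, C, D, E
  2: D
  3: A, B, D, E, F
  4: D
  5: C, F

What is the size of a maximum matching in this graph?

For example, pair 1-B, 2-D, 3-A, 5-F.
The set {2, 4} has only 1 neighbour ({D}), so by Hall's theorem at most 4 of the 5 left vertices can be matched.

4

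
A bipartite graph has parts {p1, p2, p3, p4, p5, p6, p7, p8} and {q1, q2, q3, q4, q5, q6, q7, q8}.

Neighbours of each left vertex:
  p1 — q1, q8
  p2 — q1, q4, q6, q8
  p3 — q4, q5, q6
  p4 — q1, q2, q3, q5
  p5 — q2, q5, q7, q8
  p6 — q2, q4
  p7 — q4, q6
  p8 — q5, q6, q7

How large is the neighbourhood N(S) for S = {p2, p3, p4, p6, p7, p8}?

The union of neighbours of {p2, p3, p4, p6, p7, p8} is {q1, q2, q3, q4, q5, q6, q7, q8}, which has 8 elements.
Since |N(S)| = 8 ≥ |S| = 6, Hall's condition holds for this subset.

8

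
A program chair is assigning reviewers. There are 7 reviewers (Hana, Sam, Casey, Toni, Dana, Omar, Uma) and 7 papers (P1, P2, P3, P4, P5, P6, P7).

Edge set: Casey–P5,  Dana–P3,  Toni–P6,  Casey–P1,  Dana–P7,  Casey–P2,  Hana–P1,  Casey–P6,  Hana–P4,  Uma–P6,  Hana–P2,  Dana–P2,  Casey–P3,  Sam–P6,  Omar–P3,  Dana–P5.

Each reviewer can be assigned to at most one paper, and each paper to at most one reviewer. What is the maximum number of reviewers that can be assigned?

5

A valid assignment of size 5: Hana→P4, Sam→P6, Casey→P1, Dana→P7, Omar→P3.
The set {Sam, Toni, Uma} has only 1 neighbour ({P6}), so by Hall's theorem at most 5 of the 7 reviewers can be matched.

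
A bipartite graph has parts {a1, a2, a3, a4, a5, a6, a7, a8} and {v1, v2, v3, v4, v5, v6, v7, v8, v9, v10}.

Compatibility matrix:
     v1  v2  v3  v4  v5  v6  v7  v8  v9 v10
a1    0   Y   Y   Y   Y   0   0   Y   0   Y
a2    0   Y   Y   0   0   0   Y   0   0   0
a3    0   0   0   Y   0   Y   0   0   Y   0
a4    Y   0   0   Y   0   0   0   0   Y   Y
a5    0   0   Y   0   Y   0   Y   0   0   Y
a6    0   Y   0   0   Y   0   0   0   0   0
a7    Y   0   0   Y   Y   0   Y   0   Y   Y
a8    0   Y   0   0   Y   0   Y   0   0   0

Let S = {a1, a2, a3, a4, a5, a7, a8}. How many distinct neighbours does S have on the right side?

The union of neighbours of {a1, a2, a3, a4, a5, a7, a8} is {v1, v2, v3, v4, v5, v6, v7, v8, v9, v10}, which has 10 elements.
Since |N(S)| = 10 ≥ |S| = 7, Hall's condition holds for this subset.

10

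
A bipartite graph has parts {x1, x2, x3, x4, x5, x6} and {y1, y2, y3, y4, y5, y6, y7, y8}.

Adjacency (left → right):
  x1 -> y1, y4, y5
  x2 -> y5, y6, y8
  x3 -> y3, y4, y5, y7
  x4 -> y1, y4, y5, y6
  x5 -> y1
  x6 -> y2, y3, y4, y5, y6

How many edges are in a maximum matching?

For example, pair x1–y5, x2–y8, x3–y3, x4–y4, x5–y1, x6–y6.
This saturates every left vertex, so 6 is the maximum.

6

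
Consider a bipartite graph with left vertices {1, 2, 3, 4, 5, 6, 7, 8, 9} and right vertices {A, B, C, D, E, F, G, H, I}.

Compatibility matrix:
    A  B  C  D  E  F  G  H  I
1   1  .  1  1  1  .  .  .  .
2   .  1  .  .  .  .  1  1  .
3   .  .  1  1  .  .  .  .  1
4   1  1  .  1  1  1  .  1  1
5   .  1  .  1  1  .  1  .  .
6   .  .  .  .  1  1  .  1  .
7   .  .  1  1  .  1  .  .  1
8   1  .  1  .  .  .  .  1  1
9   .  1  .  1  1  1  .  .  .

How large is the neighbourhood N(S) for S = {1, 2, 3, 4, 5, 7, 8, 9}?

The union of neighbours of {1, 2, 3, 4, 5, 7, 8, 9} is {A, B, C, D, E, F, G, H, I}, which has 9 elements.
Since |N(S)| = 9 ≥ |S| = 8, Hall's condition holds for this subset.

9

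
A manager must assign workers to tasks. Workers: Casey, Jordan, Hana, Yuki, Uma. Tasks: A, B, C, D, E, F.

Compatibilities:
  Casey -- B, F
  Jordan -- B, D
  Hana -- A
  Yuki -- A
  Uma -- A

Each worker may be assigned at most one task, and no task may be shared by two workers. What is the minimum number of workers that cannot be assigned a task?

2

One maximum matching: Casey→F, Jordan→B, Hana→A.
The set {Hana, Yuki, Uma} has only 1 neighbour ({A}), so by Hall's theorem at most 3 of the 5 workers can be matched.
That matches 3 of the 5, leaving 2 unmatched; no matching can do better.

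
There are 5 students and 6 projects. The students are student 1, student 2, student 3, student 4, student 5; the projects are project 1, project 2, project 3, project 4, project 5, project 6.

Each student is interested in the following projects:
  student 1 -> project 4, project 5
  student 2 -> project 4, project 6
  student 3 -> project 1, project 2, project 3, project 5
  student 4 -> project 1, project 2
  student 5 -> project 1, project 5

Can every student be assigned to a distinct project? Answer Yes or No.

Yes

One maximum matching: student 1-project 5, student 2-project 4, student 3-project 3, student 4-project 2, student 5-project 1.
All 5 students are covered.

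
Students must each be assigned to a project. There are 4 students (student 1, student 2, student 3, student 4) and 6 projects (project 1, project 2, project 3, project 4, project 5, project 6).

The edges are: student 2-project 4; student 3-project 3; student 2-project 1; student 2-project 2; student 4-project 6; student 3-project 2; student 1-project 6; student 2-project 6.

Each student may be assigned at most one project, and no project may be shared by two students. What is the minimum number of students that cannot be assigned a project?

1

A valid assignment of size 3: student 1-project 6, student 2-project 4, student 3-project 3.
The set {student 1, student 4} has only 1 neighbour ({project 6}), so by Hall's theorem at most 3 of the 4 students can be matched.
That matches 3 of the 4, leaving 1 unmatched; no matching can do better.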